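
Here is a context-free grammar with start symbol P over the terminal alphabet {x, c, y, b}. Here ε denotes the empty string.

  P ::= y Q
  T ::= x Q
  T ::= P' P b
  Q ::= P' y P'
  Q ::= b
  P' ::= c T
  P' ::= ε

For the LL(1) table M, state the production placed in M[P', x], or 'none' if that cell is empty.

none

FIRST(P) = {y}
FIRST(P') = {ε, c}
FIRST(T) = {c, x, y}  (via P' P b)
FIRST(Q) = {b, c, y}  (via P' y P')
FOLLOW(P) includes $ since P is the start symbol.
FOLLOW(Q): in P::=y Q, the suffix after Q is empty, so FOLLOW(Q) ⊇ FOLLOW(P) = {$, b}; in T::=x Q, the suffix after Q is empty, so FOLLOW(Q) ⊇ FOLLOW(T) = {$, b, y}. Thus FOLLOW(Q) = {$, b, y}.
FOLLOW(P'): in T::=P' P b, P' is followed by P b with FIRST {y}; in Q::=P' y P' (occurrence 1), P' is followed by y P' with FIRST {y}; in Q::=P' y P' (occurrence 2), the suffix after P' is empty, so FOLLOW(P') ⊇ FOLLOW(Q) = {$, b, y}. Thus FOLLOW(P') = {$, b, y}.
For P' ::= c T: FIRST(c T) = {c}, so it goes in M[P', t] for t ∈ {c}.
For P' ::= ε: FIRST(ε) = {ε}, so it goes in M[P', t] for t ∈ {}; since ε ∈ FIRST, also for every t ∈ FOLLOW(P') = {$, b, y}.
None of these place a production in M[P', x].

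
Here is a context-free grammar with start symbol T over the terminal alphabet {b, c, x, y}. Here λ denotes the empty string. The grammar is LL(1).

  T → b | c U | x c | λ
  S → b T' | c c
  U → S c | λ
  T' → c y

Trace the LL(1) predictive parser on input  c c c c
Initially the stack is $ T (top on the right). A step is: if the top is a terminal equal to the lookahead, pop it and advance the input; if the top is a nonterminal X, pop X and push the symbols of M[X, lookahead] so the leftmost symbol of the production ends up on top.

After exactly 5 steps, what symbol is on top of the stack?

     Stack    Input      Action
  1  $ T      c c c c $  expand T → c U
  2  $ U c    c c c c $  match c
  3  $ U      c c c $    expand U → S c
  4  $ c S    c c c $    expand S → c c
  5  $ c c c  c c c $    match c
Stack after step 5: $ c c (top = c).

c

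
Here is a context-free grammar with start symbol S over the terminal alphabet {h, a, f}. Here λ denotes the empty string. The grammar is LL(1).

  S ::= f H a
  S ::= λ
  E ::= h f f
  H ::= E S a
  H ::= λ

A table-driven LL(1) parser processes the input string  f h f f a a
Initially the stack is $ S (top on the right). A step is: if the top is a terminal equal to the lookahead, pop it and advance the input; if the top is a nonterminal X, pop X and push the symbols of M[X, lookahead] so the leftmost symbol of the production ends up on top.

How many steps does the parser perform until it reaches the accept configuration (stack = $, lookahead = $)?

      Stack          Input          Action
   1  $ S            f h f f a a $  expand S ::= f H a
   2  $ a H f        f h f f a a $  match f
   3  $ a H          h f f a a $    expand H ::= E S a
   4  $ a a S E      h f f a a $    expand E ::= h f f
   5  $ a a S f f h  h f f a a $    match h
   6  $ a a S f f    f f a a $      match f
   7  $ a a S f      f a a $        match f
   8  $ a a S        a a $          expand S ::= λ
   9  $ a a          a a $          match a
  10  $ a            a $            match a
Accept reached after 10 steps.

10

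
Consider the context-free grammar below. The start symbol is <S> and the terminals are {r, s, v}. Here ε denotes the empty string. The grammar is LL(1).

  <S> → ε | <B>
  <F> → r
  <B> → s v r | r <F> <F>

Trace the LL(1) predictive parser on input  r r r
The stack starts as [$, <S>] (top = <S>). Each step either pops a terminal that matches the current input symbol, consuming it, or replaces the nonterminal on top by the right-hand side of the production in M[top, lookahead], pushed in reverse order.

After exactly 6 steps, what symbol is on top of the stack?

r

step 1: stack=$ <S>  input=r r r $  — expand <S> → <B>
step 2: stack=$ <B>  input=r r r $  — expand <B> → r <F> <F>
step 3: stack=$ <F> <F> r  input=r r r $  — match r
step 4: stack=$ <F> <F>  input=r r $  — expand <F> → r
step 5: stack=$ <F> r  input=r r $  — match r
step 6: stack=$ <F>  input=r $  — expand <F> → r
Stack after step 6: $ r (top = r).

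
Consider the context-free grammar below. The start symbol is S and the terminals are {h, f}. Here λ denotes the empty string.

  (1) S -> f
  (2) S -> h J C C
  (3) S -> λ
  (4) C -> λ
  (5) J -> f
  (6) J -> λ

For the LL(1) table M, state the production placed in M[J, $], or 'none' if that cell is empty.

FIRST(S): from S->f we get {f}; from S->h J C C we get {h}; from S->λ we get {λ}. So FIRST(S) = {λ, f, h}.
FIRST(C): from C->λ we get {λ}. So FIRST(C) = {λ}.
FIRST(J): from J->f we get {f}; from J->λ we get {λ}. So FIRST(J) = {λ, f}.
FOLLOW(S) includes $ since S is the start symbol.
FOLLOW(S): S appears on no right-hand side. Thus FOLLOW(S) = {$}.
FOLLOW(J): in S->h J C C, J is followed by C C with FIRST {λ}; in S->h J C C, the suffix after J is nullable, so FOLLOW(J) ⊇ FOLLOW(S) = {$}. Thus FOLLOW(J) = {$}.
For J -> f: FIRST(f) = {f}, so it goes in M[J, t] for t ∈ {f}.
For J -> λ: FIRST(λ) = {λ}, so it goes in M[J, t] for t ∈ {}; since λ ∈ FIRST, also for every t ∈ FOLLOW(J) = {$}.

J -> λ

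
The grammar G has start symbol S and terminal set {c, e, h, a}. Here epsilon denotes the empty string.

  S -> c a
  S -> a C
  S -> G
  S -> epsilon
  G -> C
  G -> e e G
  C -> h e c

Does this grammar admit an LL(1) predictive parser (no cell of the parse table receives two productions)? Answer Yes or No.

FIRST(S) = {epsilon, a, c, e, h}
FIRST(G) = {e, h}
FIRST(C) = {h}
FOLLOW(S) = {$}
FOLLOW(G) = {$}
FOLLOW(C) = {$}
Each cell of M receives at most one production.

Yes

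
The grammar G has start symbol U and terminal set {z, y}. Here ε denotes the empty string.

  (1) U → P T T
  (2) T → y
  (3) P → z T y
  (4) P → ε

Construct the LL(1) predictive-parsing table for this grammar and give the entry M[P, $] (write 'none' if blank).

FIRST(T) = {y}
FIRST(P) = {ε, z}
FIRST(U) = {y, z}  (via P T T)
FOLLOW(U) includes $ since U is the start symbol.
FOLLOW(P): in U→P T T, P is followed by T T with FIRST {y}. Thus FOLLOW(P) = {y}.
For P → z T y: FIRST(z T y) = {z}, so it goes in M[P, t] for t ∈ {z}.
For P → ε: FIRST(ε) = {ε}, so it goes in M[P, t] for t ∈ {}; since ε ∈ FIRST, also for every t ∈ FOLLOW(P) = {y}.
None of these place a production in M[P, $].

none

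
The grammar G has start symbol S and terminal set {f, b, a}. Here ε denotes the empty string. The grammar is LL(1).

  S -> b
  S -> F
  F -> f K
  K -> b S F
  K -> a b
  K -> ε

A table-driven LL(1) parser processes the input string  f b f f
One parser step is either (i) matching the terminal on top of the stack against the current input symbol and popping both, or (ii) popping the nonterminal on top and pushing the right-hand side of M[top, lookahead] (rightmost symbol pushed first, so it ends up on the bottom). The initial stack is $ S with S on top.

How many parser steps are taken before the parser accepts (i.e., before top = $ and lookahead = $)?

      Stack    Input      Action
   1  $ S      f b f f $  expand S -> F
   2  $ F      f b f f $  expand F -> f K
   3  $ K f    f b f f $  match f
   4  $ K      b f f $    expand K -> b S F
   5  $ F S b  b f f $    match b
   6  $ F S    f f $      expand S -> F
   7  $ F F    f f $      expand F -> f K
   8  $ F K f  f f $      match f
   9  $ F K    f $        expand K -> ε
  10  $ F      f $        expand F -> f K
  11  $ K f    f $        match f
  12  $ K      $          expand K -> ε
Accept reached after 12 steps.

12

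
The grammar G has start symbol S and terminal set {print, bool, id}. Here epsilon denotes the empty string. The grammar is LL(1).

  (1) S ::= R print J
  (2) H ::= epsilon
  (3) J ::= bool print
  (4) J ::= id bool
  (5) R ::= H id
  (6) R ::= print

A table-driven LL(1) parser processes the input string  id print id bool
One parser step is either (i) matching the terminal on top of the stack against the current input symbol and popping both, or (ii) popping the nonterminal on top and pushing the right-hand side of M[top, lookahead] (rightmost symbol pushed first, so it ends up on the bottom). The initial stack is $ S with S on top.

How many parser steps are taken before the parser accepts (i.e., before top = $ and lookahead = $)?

step 1: stack=$ S  input=id print id bool $  — expand S ::= R print J
step 2: stack=$ J print R  input=id print id bool $  — expand R ::= H id
step 3: stack=$ J print id H  input=id print id bool $  — expand H ::= epsilon
step 4: stack=$ J print id  input=id print id bool $  — match id
step 5: stack=$ J print  input=print id bool $  — match print
step 6: stack=$ J  input=id bool $  — expand J ::= id bool
step 7: stack=$ bool id  input=id bool $  — match id
step 8: stack=$ bool  input=bool $  — match bool
Accept reached after 8 steps.

8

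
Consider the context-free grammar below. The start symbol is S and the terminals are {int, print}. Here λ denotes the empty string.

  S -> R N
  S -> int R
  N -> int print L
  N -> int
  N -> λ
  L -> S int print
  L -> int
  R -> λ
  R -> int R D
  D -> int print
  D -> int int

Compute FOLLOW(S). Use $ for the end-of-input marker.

{$, int}

FIRST(N) = {λ, int}
FIRST(R) = {λ, int}
FIRST(D) = {int}
FIRST(S) = {λ, int}  (via R N)
FIRST(L) = {int}  (via S int print)
FOLLOW(S) includes $ since S is the start symbol.
FOLLOW(S): in L->S int print, S is followed by int print with FIRST {int}. Thus FOLLOW(S) = {$, int}.
FOLLOW(N): in S->R N, the suffix after N is empty, so FOLLOW(N) ⊇ FOLLOW(S) = {$, int}. Thus FOLLOW(N) = {$, int}.
FOLLOW(L): in N->int print L, the suffix after L is empty, so FOLLOW(L) ⊇ FOLLOW(N) = {$, int}. Thus FOLLOW(L) = {$, int}.
FOLLOW(R): in S->R N, R is followed by N with FIRST {λ, int}; in S->R N, the suffix after R is nullable, so FOLLOW(R) ⊇ FOLLOW(S) = {$, int}; in S->int R, the suffix after R is empty, so FOLLOW(R) ⊇ FOLLOW(S) = {$, int}; in R->int R D, R is followed by D with FIRST {int}. Thus FOLLOW(R) = {$, int}.
FOLLOW(D): in R->int R D, the suffix after D is empty, so FOLLOW(D) ⊇ FOLLOW(R) = {$, int}. Thus FOLLOW(D) = {$, int}.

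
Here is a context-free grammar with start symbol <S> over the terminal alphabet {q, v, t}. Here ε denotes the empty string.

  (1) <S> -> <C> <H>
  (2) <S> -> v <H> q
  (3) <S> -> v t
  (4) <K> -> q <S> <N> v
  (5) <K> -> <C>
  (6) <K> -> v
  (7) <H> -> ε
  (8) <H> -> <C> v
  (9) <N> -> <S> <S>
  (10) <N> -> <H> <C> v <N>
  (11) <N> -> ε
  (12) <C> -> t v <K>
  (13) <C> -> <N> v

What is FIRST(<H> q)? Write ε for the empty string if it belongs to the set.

{q, t, v}

FIRST(<S>) = {t, v}  (via <C> <H>)
FIRST(<K>) = {q, t, v}  (via <C>)
FIRST(<H>) = {ε, t, v}  (via <C> v)
FIRST(<N>) = {ε, t, v}  (via <S> <S>, <H> <C> v <N>)
FIRST(<C>) = {t, v}  (via <N> v)
FIRST(<H> q): take FIRST of each symbol in turn, carrying on past any symbol whose FIRST contains ε; result {q, t, v}.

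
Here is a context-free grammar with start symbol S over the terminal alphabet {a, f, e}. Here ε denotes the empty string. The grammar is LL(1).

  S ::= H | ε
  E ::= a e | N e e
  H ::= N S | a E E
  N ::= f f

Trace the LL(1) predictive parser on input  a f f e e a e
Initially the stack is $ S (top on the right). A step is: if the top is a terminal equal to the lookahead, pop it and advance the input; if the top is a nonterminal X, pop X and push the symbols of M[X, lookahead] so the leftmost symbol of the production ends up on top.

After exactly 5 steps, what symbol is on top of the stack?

step 1: stack=$ S  input=a f f e e a e $  — expand S ::= H
step 2: stack=$ H  input=a f f e e a e $  — expand H ::= a E E
step 3: stack=$ E E a  input=a f f e e a e $  — match a
step 4: stack=$ E E  input=f f e e a e $  — expand E ::= N e e
step 5: stack=$ E e e N  input=f f e e a e $  — expand N ::= f f
Stack after step 5: $ E e e f f (top = f).

f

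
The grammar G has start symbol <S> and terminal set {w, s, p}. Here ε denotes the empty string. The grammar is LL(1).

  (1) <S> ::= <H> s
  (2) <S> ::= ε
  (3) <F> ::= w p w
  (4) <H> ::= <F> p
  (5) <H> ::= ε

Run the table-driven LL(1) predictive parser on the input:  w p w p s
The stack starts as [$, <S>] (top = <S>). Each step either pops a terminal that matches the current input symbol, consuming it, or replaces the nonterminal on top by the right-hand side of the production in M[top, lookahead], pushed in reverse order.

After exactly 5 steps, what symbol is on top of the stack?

     Stack        Input        Action
  1  $ <S>        w p w p s $  expand <S> ::= <H> s
  2  $ s <H>      w p w p s $  expand <H> ::= <F> p
  3  $ s p <F>    w p w p s $  expand <F> ::= w p w
  4  $ s p w p w  w p w p s $  match w
  5  $ s p w p    p w p s $    match p
Stack after step 5: $ s p w (top = w).

w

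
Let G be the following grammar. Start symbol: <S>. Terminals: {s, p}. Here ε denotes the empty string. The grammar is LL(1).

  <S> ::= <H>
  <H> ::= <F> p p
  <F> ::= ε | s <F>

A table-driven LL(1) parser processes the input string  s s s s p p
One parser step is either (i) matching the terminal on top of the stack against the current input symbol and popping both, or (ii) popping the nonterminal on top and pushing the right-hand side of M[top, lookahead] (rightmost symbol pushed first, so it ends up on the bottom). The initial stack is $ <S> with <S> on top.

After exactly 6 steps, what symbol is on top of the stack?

<F>

     Stack        Input          Action
  1  $ <S>        s s s s p p $  expand <S> ::= <H>
  2  $ <H>        s s s s p p $  expand <H> ::= <F> p p
  3  $ p p <F>    s s s s p p $  expand <F> ::= s <F>
  4  $ p p <F> s  s s s s p p $  match s
  5  $ p p <F>    s s s p p $    expand <F> ::= s <F>
  6  $ p p <F> s  s s s p p $    match s
Stack after step 6: $ p p <F> (top = <F>).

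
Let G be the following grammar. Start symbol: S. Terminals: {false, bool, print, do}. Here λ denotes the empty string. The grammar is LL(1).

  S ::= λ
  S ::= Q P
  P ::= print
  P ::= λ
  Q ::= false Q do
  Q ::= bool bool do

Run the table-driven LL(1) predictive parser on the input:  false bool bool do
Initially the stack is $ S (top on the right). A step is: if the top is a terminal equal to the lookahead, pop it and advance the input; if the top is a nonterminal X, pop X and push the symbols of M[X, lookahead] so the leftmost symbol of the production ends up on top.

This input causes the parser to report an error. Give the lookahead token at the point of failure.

     Stack                Input                 Action
  1  $ S                  false bool bool do $  expand S ::= Q P
  2  $ P Q                false bool bool do $  expand Q ::= false Q do
  3  $ P do Q false       false bool bool do $  match false
  4  $ P do Q             bool bool do $        expand Q ::= bool bool do
  5  $ P do do bool bool  bool bool do $        match bool
  6  $ P do do bool       bool do $             match bool
  7  $ P do do            do $                  match do
  8  $ P do               $                     error: top is terminal do but lookahead is $

$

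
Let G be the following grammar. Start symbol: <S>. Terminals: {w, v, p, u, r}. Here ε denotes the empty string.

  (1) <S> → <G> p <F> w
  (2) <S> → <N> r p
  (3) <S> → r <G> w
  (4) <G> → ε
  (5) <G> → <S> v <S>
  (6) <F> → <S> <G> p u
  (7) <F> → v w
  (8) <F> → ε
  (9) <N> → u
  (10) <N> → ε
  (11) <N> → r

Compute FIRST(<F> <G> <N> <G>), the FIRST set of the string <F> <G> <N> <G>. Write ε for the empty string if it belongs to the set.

{ε, p, r, u, v}

FIRST(<N>): from <N>→u we get {u}; from <N>→ε we get {ε}; from <N>→r we get {r}. So FIRST(<N>) = {ε, r, u}.
FIRST(<S>): from <S>→<G> p <F> w we get {p, r, u}; from <S>→<N> r p we get {r, u}; from <S>→r <G> w we get {r}. So FIRST(<S>) = {p, r, u}.
FIRST(<G>): from <G>→ε we get {ε}; from <G>→<S> v <S> we get {p, r, u}. So FIRST(<G>) = {ε, p, r, u}.
FIRST(<F>): from <F>→<S> <G> p u we get {p, r, u}; from <F>→v w we get {v}; from <F>→ε we get {ε}. So FIRST(<F>) = {ε, p, r, u, v}.
FIRST(<F> <G> <N> <G>): take FIRST of each symbol in turn, carrying on past any symbol whose FIRST contains ε; result {ε, p, r, u, v}.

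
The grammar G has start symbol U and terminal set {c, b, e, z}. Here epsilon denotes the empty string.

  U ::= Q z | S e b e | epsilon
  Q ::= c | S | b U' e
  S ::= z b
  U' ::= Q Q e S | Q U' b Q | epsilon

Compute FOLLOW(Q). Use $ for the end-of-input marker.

{b, c, e, z}

FIRST(S) = {z}
FIRST(Q) = {b, c, z}  (via S)
FIRST(U) = {epsilon, b, c, z}  (via Q z, S e b e)
FIRST(U') = {epsilon, b, c, z}  (via Q Q e S, Q U' b Q)
FOLLOW(U) includes $ since U is the start symbol.
FOLLOW(U): U appears on no right-hand side. Thus FOLLOW(U) = {$}.
FOLLOW(U'): in Q::=b U' e, U' is followed by e with FIRST {e}; in U'::=Q U' b Q, U' is followed by b Q with FIRST {b}. Thus FOLLOW(U') = {b, e}.
FOLLOW(Q): in U::=Q z, Q is followed by z with FIRST {z}; in U'::=Q Q e S (occurrence 1), Q is followed by Q e S with FIRST {b, c, z}; in U'::=Q Q e S (occurrence 2), Q is followed by e S with FIRST {e}; in U'::=Q U' b Q (occurrence 1), Q is followed by U' b Q with FIRST {b, c, z}; in U'::=Q U' b Q (occurrence 2), the suffix after Q is empty, so FOLLOW(Q) ⊇ FOLLOW(U') = {b, e}. Thus FOLLOW(Q) = {b, c, e, z}.
FOLLOW(S): in U::=S e b e, S is followed by e b e with FIRST {e}; in Q::=S, the suffix after S is empty, so FOLLOW(S) ⊇ FOLLOW(Q) = {b, c, e, z}; in U'::=Q Q e S, the suffix after S is empty, so FOLLOW(S) ⊇ FOLLOW(U') = {b, e}. Thus FOLLOW(S) = {b, c, e, z}.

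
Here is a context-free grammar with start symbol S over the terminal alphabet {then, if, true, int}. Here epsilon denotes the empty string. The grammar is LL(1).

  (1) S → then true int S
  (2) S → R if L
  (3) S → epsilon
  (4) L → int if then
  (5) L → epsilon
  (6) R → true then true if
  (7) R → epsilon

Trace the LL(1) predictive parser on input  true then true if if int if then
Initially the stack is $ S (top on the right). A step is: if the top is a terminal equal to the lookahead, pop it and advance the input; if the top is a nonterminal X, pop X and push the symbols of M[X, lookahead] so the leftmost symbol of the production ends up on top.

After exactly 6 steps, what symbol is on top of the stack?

step 1: stack=$ S  input=true then true if if int if then $  — expand S → R if L
step 2: stack=$ L if R  input=true then true if if int if then $  — expand R → true then true if
step 3: stack=$ L if if true then true  input=true then true if if int if then $  — match true
step 4: stack=$ L if if true then  input=then true if if int if then $  — match then
step 5: stack=$ L if if true  input=true if if int if then $  — match true
step 6: stack=$ L if if  input=if if int if then $  — match if
Stack after step 6: $ L if (top = if).

if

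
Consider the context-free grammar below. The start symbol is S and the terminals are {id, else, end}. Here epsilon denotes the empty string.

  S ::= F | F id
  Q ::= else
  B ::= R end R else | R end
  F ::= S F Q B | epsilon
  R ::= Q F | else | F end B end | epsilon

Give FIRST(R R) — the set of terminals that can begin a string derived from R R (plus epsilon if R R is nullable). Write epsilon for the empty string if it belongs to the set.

{epsilon, else, end, id}

FIRST(Q) = {else}
FIRST(S) = {epsilon, else, id}  (via F, F id)
FIRST(F) = {epsilon, else, id}  (via S F Q B)
FIRST(R) = {epsilon, else, end, id}  (via Q F, F end B end)
FIRST(B) = {else, end, id}  (via R end R else, R end)
FIRST(R R): take FIRST of each symbol in turn, carrying on past any symbol whose FIRST contains epsilon; result {epsilon, else, end, id}.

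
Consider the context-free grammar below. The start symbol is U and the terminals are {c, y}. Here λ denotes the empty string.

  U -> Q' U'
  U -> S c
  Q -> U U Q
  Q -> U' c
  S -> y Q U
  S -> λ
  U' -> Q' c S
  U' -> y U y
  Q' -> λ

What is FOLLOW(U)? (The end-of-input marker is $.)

FIRST(S) = {λ, y}
FIRST(Q') = {λ}
FIRST(U') = {c, y}  (via Q' c S)
FIRST(U) = {c, y}  (via Q' U', S c)
FIRST(Q) = {c, y}  (via U U Q, U' c)
FOLLOW(U) includes $ since U is the start symbol.
FOLLOW(Q): in Q->U U Q, the suffix after Q is empty (adds nothing new); in S->y Q U, Q is followed by U with FIRST {c, y}. Thus FOLLOW(Q) = {c, y}.
FOLLOW(Q'): in U->Q' U', Q' is followed by U' with FIRST {c, y}; in U'->Q' c S, Q' is followed by c S with FIRST {c}. Thus FOLLOW(Q') = {c, y}.
FOLLOW(U): in Q->U U Q (occurrence 1), U is followed by U Q with FIRST {c, y}; in Q->U U Q (occurrence 2), U is followed by Q with FIRST {c, y}; in S->y Q U, the suffix after U is empty, so FOLLOW(U) ⊇ FOLLOW(S) = {$, c, y}; in U'->y U y, U is followed by y with FIRST {y}. Thus FOLLOW(U) = {$, c, y}.
FOLLOW(U'): in U->Q' U', the suffix after U' is empty, so FOLLOW(U') ⊇ FOLLOW(U) = {$, c, y}; in Q->U' c, U' is followed by c with FIRST {c}. Thus FOLLOW(U') = {$, c, y}.
FOLLOW(S): in U->S c, S is followed by c with FIRST {c}; in U'->Q' c S, the suffix after S is empty, so FOLLOW(S) ⊇ FOLLOW(U') = {$, c, y}. Thus FOLLOW(S) = {$, c, y}.

{$, c, y}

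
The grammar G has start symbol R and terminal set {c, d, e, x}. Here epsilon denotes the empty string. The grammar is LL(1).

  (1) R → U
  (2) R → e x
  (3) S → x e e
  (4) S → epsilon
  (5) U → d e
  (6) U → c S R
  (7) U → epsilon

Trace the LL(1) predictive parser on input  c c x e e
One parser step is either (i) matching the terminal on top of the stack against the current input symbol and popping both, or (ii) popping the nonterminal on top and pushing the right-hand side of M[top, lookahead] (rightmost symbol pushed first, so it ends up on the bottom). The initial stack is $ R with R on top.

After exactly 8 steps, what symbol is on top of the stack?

     Stack    Input        Action
  1  $ R      c c x e e $  expand R → U
  2  $ U      c c x e e $  expand U → c S R
  3  $ R S c  c c x e e $  match c
  4  $ R S    c x e e $    expand S → epsilon
  5  $ R      c x e e $    expand R → U
  6  $ U      c x e e $    expand U → c S R
  7  $ R S c  c x e e $    match c
  8  $ R S    x e e $      expand S → x e e
Stack after step 8: $ R e e x (top = x).

x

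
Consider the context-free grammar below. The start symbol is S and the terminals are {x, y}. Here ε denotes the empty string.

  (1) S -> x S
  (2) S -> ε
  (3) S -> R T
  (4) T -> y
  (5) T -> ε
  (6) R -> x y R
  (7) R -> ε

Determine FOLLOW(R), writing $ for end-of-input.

{$, y}

FIRST(T): from T->y we get {y}; from T->ε we get {ε}. So FIRST(T) = {ε, y}.
FIRST(R): from R->x y R we get {x}; from R->ε we get {ε}. So FIRST(R) = {ε, x}.
FIRST(S): from S->x S we get {x}; from S->ε we get {ε}; from S->R T we get {ε, x, y}. So FIRST(S) = {ε, x, y}.
FOLLOW(S) includes $ since S is the start symbol.
FOLLOW(S): in S->x S, the suffix after S is empty (adds nothing new). Thus FOLLOW(S) = {$}.
FOLLOW(T): in S->R T, the suffix after T is empty, so FOLLOW(T) ⊇ FOLLOW(S) = {$}. Thus FOLLOW(T) = {$}.
FOLLOW(R): in S->R T, R is followed by T with FIRST {ε, y}; in S->R T, the suffix after R is nullable, so FOLLOW(R) ⊇ FOLLOW(S) = {$}; in R->x y R, the suffix after R is empty (adds nothing new). Thus FOLLOW(R) = {$, y}.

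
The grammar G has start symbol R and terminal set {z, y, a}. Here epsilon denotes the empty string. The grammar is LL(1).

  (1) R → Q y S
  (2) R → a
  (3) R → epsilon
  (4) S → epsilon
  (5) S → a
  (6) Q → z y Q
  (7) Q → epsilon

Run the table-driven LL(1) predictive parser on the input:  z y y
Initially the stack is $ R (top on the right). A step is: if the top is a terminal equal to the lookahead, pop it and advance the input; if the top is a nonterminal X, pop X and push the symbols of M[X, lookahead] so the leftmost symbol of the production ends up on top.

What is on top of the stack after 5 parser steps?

     Stack        Input    Action
  1  $ R          z y y $  expand R → Q y S
  2  $ S y Q      z y y $  expand Q → z y Q
  3  $ S y Q y z  z y y $  match z
  4  $ S y Q y    y y $    match y
  5  $ S y Q      y $      expand Q → epsilon
Stack after step 5: $ S y (top = y).

y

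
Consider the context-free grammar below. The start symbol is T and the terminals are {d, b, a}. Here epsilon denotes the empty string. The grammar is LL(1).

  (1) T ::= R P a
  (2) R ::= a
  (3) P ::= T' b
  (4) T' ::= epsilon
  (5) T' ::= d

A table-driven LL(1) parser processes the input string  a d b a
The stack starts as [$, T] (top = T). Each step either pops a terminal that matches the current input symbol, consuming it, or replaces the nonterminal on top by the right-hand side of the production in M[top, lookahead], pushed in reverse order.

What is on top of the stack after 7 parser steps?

a

     Stack     Input      Action
  1  $ T       a d b a $  expand T ::= R P a
  2  $ a P R   a d b a $  expand R ::= a
  3  $ a P a   a d b a $  match a
  4  $ a P     d b a $    expand P ::= T' b
  5  $ a b T'  d b a $    expand T' ::= d
  6  $ a b d   d b a $    match d
  7  $ a b     b a $      match b
Stack after step 7: $ a (top = a).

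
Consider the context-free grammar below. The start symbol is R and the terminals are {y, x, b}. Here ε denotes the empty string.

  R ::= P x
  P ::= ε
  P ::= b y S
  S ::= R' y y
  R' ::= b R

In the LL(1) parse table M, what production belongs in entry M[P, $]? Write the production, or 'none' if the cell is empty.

FIRST(P) = {ε, b}
FIRST(R') = {b}
FIRST(R) = {b, x}  (via P x)
FIRST(S) = {b}  (via R' y y)
FOLLOW(R) includes $ since R is the start symbol.
FOLLOW(P): in R::=P x, P is followed by x with FIRST {x}. Thus FOLLOW(P) = {x}.
For P ::= ε: FIRST(ε) = {ε}, so it goes in M[P, t] for t ∈ {}; since ε ∈ FIRST, also for every t ∈ FOLLOW(P) = {x}.
For P ::= b y S: FIRST(b y S) = {b}, so it goes in M[P, t] for t ∈ {b}.
None of these place a production in M[P, $].

none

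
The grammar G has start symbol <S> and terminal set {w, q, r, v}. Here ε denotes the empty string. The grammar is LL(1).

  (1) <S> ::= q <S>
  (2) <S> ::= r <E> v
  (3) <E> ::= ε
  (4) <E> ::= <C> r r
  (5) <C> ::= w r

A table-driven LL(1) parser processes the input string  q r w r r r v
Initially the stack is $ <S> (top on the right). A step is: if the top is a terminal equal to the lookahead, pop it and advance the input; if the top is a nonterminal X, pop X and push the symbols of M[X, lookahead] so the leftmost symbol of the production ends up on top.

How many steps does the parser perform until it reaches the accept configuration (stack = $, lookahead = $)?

step 1: stack=$ <S>  input=q r w r r r v $  — expand <S> ::= q <S>
step 2: stack=$ <S> q  input=q r w r r r v $  — match q
step 3: stack=$ <S>  input=r w r r r v $  — expand <S> ::= r <E> v
step 4: stack=$ v <E> r  input=r w r r r v $  — match r
step 5: stack=$ v <E>  input=w r r r v $  — expand <E> ::= <C> r r
step 6: stack=$ v r r <C>  input=w r r r v $  — expand <C> ::= w r
step 7: stack=$ v r r r w  input=w r r r v $  — match w
step 8: stack=$ v r r r  input=r r r v $  — match r
step 9: stack=$ v r r  input=r r v $  — match r
step 10: stack=$ v r  input=r v $  — match r
step 11: stack=$ v  input=v $  — match v
Accept reached after 11 steps.

11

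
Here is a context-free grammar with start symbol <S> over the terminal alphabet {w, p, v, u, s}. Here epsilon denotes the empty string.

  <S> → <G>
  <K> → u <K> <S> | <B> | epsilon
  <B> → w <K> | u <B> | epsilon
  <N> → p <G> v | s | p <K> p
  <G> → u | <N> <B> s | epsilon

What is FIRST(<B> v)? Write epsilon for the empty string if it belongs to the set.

{u, v, w}

FIRST(<B>) = {epsilon, u, w}
FIRST(<N>) = {p, s}
FIRST(<K>) = {epsilon, u, w}  (via <B>)
FIRST(<G>) = {epsilon, p, s, u}  (via <N> <B> s)
FIRST(<S>) = {epsilon, p, s, u}  (via <G>)
FIRST(<B> v): take FIRST of each symbol in turn, carrying on past any symbol whose FIRST contains epsilon; result {u, v, w}.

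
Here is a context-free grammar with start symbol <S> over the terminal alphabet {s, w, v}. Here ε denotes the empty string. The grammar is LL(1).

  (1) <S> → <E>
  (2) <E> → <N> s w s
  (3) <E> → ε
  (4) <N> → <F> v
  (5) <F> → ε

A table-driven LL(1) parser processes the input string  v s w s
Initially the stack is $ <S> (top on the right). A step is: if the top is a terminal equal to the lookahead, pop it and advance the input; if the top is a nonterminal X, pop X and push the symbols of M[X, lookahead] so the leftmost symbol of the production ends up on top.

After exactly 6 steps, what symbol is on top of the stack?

w

     Stack          Input      Action
  1  $ <S>          v s w s $  expand <S> → <E>
  2  $ <E>          v s w s $  expand <E> → <N> s w s
  3  $ s w s <N>    v s w s $  expand <N> → <F> v
  4  $ s w s v <F>  v s w s $  expand <F> → ε
  5  $ s w s v      v s w s $  match v
  6  $ s w s        s w s $    match s
Stack after step 6: $ s w (top = w).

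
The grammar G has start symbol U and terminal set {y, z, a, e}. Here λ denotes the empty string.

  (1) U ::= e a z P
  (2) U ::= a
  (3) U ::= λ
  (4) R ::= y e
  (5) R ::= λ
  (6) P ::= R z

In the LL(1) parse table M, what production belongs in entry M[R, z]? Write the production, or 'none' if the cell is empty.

R ::= λ

FIRST(U): from U::=e a z P we get {e}; from U::=a we get {a}; from U::=λ we get {λ}. So FIRST(U) = {λ, a, e}.
FIRST(R): from R::=y e we get {y}; from R::=λ we get {λ}. So FIRST(R) = {λ, y}.
FIRST(P): from P::=R z we get {y, z}. So FIRST(P) = {y, z}.
FOLLOW(U) includes $ since U is the start symbol.
FOLLOW(R): in P::=R z, R is followed by z with FIRST {z}. Thus FOLLOW(R) = {z}.
For R ::= y e: FIRST(y e) = {y}, so it goes in M[R, t] for t ∈ {y}.
For R ::= λ: FIRST(λ) = {λ}, so it goes in M[R, t] for t ∈ {}; since λ ∈ FIRST, also for every t ∈ FOLLOW(R) = {z}.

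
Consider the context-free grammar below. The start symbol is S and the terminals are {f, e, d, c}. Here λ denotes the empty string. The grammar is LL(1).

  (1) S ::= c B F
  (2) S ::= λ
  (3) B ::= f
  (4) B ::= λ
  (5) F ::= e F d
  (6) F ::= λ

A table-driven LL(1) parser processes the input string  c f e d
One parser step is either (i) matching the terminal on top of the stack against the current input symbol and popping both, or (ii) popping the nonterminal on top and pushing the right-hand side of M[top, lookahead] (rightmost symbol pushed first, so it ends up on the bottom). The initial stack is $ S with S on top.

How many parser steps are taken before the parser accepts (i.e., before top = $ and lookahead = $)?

8

     Stack    Input      Action
  1  $ S      c f e d $  expand S ::= c B F
  2  $ F B c  c f e d $  match c
  3  $ F B    f e d $    expand B ::= f
  4  $ F f    f e d $    match f
  5  $ F      e d $      expand F ::= e F d
  6  $ d F e  e d $      match e
  7  $ d F    d $        expand F ::= λ
  8  $ d      d $        match d
Accept reached after 8 steps.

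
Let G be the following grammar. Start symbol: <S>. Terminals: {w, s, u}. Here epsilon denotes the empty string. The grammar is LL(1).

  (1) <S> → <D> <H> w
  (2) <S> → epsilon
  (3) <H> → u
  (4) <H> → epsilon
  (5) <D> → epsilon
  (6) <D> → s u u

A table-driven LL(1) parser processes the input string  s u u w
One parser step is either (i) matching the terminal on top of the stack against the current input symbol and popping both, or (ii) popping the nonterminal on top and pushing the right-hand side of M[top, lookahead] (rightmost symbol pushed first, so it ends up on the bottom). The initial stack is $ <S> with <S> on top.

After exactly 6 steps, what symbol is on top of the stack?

step 1: stack=$ <S>  input=s u u w $  — expand <S> → <D> <H> w
step 2: stack=$ w <H> <D>  input=s u u w $  — expand <D> → s u u
step 3: stack=$ w <H> u u s  input=s u u w $  — match s
step 4: stack=$ w <H> u u  input=u u w $  — match u
step 5: stack=$ w <H> u  input=u w $  — match u
step 6: stack=$ w <H>  input=w $  — expand <H> → epsilon
Stack after step 6: $ w (top = w).

w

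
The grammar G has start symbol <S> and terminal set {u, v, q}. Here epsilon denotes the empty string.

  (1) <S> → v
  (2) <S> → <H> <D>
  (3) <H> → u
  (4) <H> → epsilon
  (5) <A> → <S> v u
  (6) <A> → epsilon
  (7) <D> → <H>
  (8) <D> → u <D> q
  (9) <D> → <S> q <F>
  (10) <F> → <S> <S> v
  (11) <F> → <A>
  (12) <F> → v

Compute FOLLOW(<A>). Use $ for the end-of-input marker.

{$, q, u, v}

FIRST(<H>) = {epsilon, u}
FIRST(<S>) = {epsilon, q, u, v}  (via <H> <D>)
FIRST(<A>) = {epsilon, q, u, v}  (via <S> v u)
FIRST(<D>) = {epsilon, q, u, v}  (via <H>, <S> q <F>)
FIRST(<F>) = {epsilon, q, u, v}  (via <S> <S> v, <A>)
FOLLOW(<S>) includes $ since <S> is the start symbol.
FOLLOW(<S>): in <A>→<S> v u, <S> is followed by v u with FIRST {v}; in <D>→<S> q <F>, <S> is followed by q <F> with FIRST {q}; in <F>→<S> <S> v (occurrence 1), <S> is followed by <S> v with FIRST {q, u, v}; in <F>→<S> <S> v (occurrence 2), <S> is followed by v with FIRST {v}. Thus FOLLOW(<S>) = {$, q, u, v}.
FOLLOW(<D>): in <S>→<H> <D>, the suffix after <D> is empty, so FOLLOW(<D>) ⊇ FOLLOW(<S>) = {$, q, u, v}; in <D>→u <D> q, <D> is followed by q with FIRST {q}. Thus FOLLOW(<D>) = {$, q, u, v}.
FOLLOW(<H>): in <S>→<H> <D>, <H> is followed by <D> with FIRST {epsilon, q, u, v}; in <S>→<H> <D>, the suffix after <H> is nullable, so FOLLOW(<H>) ⊇ FOLLOW(<S>) = {$, q, u, v}; in <D>→<H>, the suffix after <H> is empty, so FOLLOW(<H>) ⊇ FOLLOW(<D>) = {$, q, u, v}. Thus FOLLOW(<H>) = {$, q, u, v}.
FOLLOW(<F>): in <D>→<S> q <F>, the suffix after <F> is empty, so FOLLOW(<F>) ⊇ FOLLOW(<D>) = {$, q, u, v}. Thus FOLLOW(<F>) = {$, q, u, v}.
FOLLOW(<A>): in <F>→<A>, the suffix after <A> is empty, so FOLLOW(<A>) ⊇ FOLLOW(<F>) = {$, q, u, v}. Thus FOLLOW(<A>) = {$, q, u, v}.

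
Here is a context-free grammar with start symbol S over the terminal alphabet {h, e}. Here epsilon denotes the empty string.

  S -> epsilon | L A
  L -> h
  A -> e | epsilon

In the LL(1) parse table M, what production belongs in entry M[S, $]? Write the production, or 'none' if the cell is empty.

S -> epsilon

FIRST(L) = {h}
FIRST(A) = {epsilon, e}
FIRST(S) = {epsilon, h}  (via L A)
FOLLOW(S) includes $ since S is the start symbol.
FOLLOW(S): S appears on no right-hand side. Thus FOLLOW(S) = {$}.
For S -> epsilon: FIRST(epsilon) = {epsilon}, so it goes in M[S, t] for t ∈ {}; since epsilon ∈ FIRST, also for every t ∈ FOLLOW(S) = {$}.
For S -> L A: FIRST(L A) = {h}, so it goes in M[S, t] for t ∈ {h}.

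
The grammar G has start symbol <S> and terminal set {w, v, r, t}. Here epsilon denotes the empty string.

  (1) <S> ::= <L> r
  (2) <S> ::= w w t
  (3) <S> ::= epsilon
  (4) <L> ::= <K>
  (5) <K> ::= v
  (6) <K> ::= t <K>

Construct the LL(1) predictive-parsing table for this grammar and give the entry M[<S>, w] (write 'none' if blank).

<S> ::= w w t

FIRST(<K>): from <K>::=v we get {v}; from <K>::=t <K> we get {t}. So FIRST(<K>) = {t, v}.
FIRST(<L>): from <L>::=<K> we get {t, v}. So FIRST(<L>) = {t, v}.
FIRST(<S>): from <S>::=<L> r we get {t, v}; from <S>::=w w t we get {w}; from <S>::=epsilon we get {epsilon}. So FIRST(<S>) = {epsilon, t, v, w}.
FOLLOW(<S>) includes $ since <S> is the start symbol.
FOLLOW(<S>): <S> appears on no right-hand side. Thus FOLLOW(<S>) = {$}.
For <S> ::= <L> r: FIRST(<L> r) = {t, v}, so it goes in M[<S>, t] for t ∈ {t, v}.
For <S> ::= w w t: FIRST(w w t) = {w}, so it goes in M[<S>, t] for t ∈ {w}.
For <S> ::= epsilon: FIRST(epsilon) = {epsilon}, so it goes in M[<S>, t] for t ∈ {}; since epsilon ∈ FIRST, also for every t ∈ FOLLOW(<S>) = {$}.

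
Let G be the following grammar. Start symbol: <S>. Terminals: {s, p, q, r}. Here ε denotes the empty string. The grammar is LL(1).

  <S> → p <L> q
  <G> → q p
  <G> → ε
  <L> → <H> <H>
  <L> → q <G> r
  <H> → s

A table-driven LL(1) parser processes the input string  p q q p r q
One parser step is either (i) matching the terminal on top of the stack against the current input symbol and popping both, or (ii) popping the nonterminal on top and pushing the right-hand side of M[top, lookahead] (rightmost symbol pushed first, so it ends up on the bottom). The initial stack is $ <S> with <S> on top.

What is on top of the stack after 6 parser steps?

p

step 1: stack=$ <S>  input=p q q p r q $  — expand <S> → p <L> q
step 2: stack=$ q <L> p  input=p q q p r q $  — match p
step 3: stack=$ q <L>  input=q q p r q $  — expand <L> → q <G> r
step 4: stack=$ q r <G> q  input=q q p r q $  — match q
step 5: stack=$ q r <G>  input=q p r q $  — expand <G> → q p
step 6: stack=$ q r p q  input=q p r q $  — match q
Stack after step 6: $ q r p (top = p).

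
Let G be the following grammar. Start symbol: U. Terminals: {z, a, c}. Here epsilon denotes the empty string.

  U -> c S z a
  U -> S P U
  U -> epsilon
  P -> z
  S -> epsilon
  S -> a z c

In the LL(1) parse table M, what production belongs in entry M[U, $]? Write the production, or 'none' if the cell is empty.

U -> epsilon

FIRST(P): from P->z we get {z}. So FIRST(P) = {z}.
FIRST(S): from S->epsilon we get {epsilon}; from S->a z c we get {a}. So FIRST(S) = {epsilon, a}.
FIRST(U): from U->c S z a we get {c}; from U->S P U we get {a, z}; from U->epsilon we get {epsilon}. So FIRST(U) = {epsilon, a, c, z}.
FOLLOW(U) includes $ since U is the start symbol.
FOLLOW(U): in U->S P U, the suffix after U is empty (adds nothing new). Thus FOLLOW(U) = {$}.
For U -> c S z a: FIRST(c S z a) = {c}, so it goes in M[U, t] for t ∈ {c}.
For U -> S P U: FIRST(S P U) = {a, z}, so it goes in M[U, t] for t ∈ {a, z}.
For U -> epsilon: FIRST(epsilon) = {epsilon}, so it goes in M[U, t] for t ∈ {}; since epsilon ∈ FIRST, also for every t ∈ FOLLOW(U) = {$}.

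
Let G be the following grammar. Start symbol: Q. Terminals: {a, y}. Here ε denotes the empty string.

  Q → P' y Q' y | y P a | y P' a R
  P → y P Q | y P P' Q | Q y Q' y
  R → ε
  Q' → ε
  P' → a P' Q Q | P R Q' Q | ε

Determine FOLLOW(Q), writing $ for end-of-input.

FIRST(R): from R→ε we get {ε}. So FIRST(R) = {ε}.
FIRST(Q'): from Q'→ε we get {ε}. So FIRST(Q') = {ε}.
FIRST(Q): from Q→P' y Q' y we get {a, y}; from Q→y P a we get {y}; from Q→y P' a R we get {y}. So FIRST(Q) = {a, y}.
FIRST(P): from P→y P Q we get {y}; from P→y P P' Q we get {y}; from P→Q y Q' y we get {a, y}. So FIRST(P) = {a, y}.
FIRST(P'): from P'→a P' Q Q we get {a}; from P'→P R Q' Q we get {a, y}; from P'→ε we get {ε}. So FIRST(P') = {ε, a, y}.
FOLLOW(Q) includes $ since Q is the start symbol.
FOLLOW(P): in Q→y P a, P is followed by a with FIRST {a}; in P→y P Q, P is followed by Q with FIRST {a, y}; in P→y P P' Q, P is followed by P' Q with FIRST {a, y}; in P'→P R Q' Q, P is followed by R Q' Q with FIRST {a, y}. Thus FOLLOW(P) = {a, y}.
FOLLOW(Q'): in Q→P' y Q' y, Q' is followed by y with FIRST {y}; in P→Q y Q' y, Q' is followed by y with FIRST {y}; in P'→P R Q' Q, Q' is followed by Q with FIRST {a, y}. Thus FOLLOW(Q') = {a, y}.
FOLLOW(P'): in Q→P' y Q' y, P' is followed by y Q' y with FIRST {y}; in Q→y P' a R, P' is followed by a R with FIRST {a}; in P→y P P' Q, P' is followed by Q with FIRST {a, y}; in P'→a P' Q Q, P' is followed by Q Q with FIRST {a, y}. Thus FOLLOW(P') = {a, y}.
FOLLOW(Q): in P→y P Q, the suffix after Q is empty, so FOLLOW(Q) ⊇ FOLLOW(P) = {a, y}; in P→y P P' Q, the suffix after Q is empty, so FOLLOW(Q) ⊇ FOLLOW(P) = {a, y}; in P→Q y Q' y, Q is followed by y Q' y with FIRST {y}; in P'→a P' Q Q (occurrence 1), Q is followed by Q with FIRST {a, y}; in P'→a P' Q Q (occurrence 2), the suffix after Q is empty, so FOLLOW(Q) ⊇ FOLLOW(P') = {a, y}; in P'→P R Q' Q, the suffix after Q is empty, so FOLLOW(Q) ⊇ FOLLOW(P') = {a, y}. Thus FOLLOW(Q) = {$, a, y}.
FOLLOW(R): in Q→y P' a R, the suffix after R is empty, so FOLLOW(R) ⊇ FOLLOW(Q) = {$, a, y}; in P'→P R Q' Q, R is followed by Q' Q with FIRST {a, y}. Thus FOLLOW(R) = {$, a, y}.

{$, a, y}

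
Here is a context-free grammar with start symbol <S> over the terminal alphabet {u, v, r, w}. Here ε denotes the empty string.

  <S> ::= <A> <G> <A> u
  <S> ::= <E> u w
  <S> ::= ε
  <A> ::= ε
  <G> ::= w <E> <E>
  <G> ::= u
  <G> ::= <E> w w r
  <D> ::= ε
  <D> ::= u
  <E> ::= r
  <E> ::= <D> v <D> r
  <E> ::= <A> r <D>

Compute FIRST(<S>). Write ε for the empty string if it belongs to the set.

FIRST(<A>): from <A>::=ε we get {ε}. So FIRST(<A>) = {ε}.
FIRST(<D>): from <D>::=ε we get {ε}; from <D>::=u we get {u}. So FIRST(<D>) = {ε, u}.
FIRST(<E>): from <E>::=r we get {r}; from <E>::=<D> v <D> r we get {u, v}; from <E>::=<A> r <D> we get {r}. So FIRST(<E>) = {r, u, v}.
FIRST(<G>): from <G>::=w <E> <E> we get {w}; from <G>::=u we get {u}; from <G>::=<E> w w r we get {r, u, v}. So FIRST(<G>) = {r, u, v, w}.
FIRST(<S>): from <S>::=<A> <G> <A> u we get {r, u, v, w}; from <S>::=<E> u w we get {r, u, v}; from <S>::=ε we get {ε}. So FIRST(<S>) = {ε, r, u, v, w}.

{ε, r, u, v, w}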